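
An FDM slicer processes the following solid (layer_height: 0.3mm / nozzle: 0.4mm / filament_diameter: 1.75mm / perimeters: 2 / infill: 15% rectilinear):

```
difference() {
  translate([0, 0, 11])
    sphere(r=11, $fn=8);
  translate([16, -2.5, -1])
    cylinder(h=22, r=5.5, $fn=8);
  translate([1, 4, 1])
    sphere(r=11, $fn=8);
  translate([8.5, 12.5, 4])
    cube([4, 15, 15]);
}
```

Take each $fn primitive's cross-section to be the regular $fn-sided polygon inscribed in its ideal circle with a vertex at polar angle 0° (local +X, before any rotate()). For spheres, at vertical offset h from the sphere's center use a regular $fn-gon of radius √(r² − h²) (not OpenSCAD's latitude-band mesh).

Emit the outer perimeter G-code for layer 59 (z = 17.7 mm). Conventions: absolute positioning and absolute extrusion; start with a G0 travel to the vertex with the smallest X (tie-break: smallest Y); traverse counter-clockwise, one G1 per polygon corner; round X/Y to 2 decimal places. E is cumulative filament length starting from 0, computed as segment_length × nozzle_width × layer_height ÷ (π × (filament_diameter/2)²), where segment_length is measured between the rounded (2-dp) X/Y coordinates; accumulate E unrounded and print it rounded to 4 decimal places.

At z = 17.7 mm: the r=11 sphere slices to a regular 8-gon of circumradius 8.724 (√(r²−h²) with h=6.7 from center); the r=5.5 cylinder at (16, -2.5) gives a regular 8-gon of circumradius 5.5 (constant along its height); the sphere at (1, 4) is absent (|z−center|=16.700 > r=11); the cube at (8.5, 12.5) is present — its section is the full 4×15 rectangle; After the difference (first − rest): starting from the r=11 sphere, the r=5.5 cylinder at (16, -2.5) misses the remaining region (no effect); the 4×15 cube at (8.5, 12.5) misses the remaining region (no effect) — 1 connected region. The outline is a single polygon with 8 vertices. Extrusion per mm of travel: 0.4 × 0.3 / (π × 0.875²) = 0.049890. Accumulating E over each segment gives final E = 2.6646.

G0 X-8.72 Y0.00 Z17.70
G1 X-6.17 Y-6.17 E0.3331
G1 X0.00 Y-8.72 E0.6662
G1 X6.17 Y-6.17 E0.9992
G1 X8.72 Y0.00 E1.3323
G1 X6.17 Y6.17 E1.6654
G1 X0.00 Y8.72 E1.9985
G1 X-6.17 Y6.17 E2.3315
G1 X-8.72 Y0.00 E2.6646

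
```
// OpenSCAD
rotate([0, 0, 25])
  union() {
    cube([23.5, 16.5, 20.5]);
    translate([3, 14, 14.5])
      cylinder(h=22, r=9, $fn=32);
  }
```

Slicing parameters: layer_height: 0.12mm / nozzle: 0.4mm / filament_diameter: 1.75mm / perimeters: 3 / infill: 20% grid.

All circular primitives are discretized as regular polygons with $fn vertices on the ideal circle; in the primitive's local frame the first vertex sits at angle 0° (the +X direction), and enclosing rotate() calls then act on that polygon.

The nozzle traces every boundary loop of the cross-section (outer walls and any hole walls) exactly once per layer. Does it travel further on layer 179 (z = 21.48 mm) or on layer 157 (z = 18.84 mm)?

Layer 179 (z = 21.48): the cube is not intersected at this z (z outside [0, 20.5]); the r=9 cylinder at (3, 14) contributes a regular 32-gon of circumradius 9 (perimeter = 2·32·9.000·sin(180°/32) = 56.46 mm); Combining (union): only the r=9 cylinder at (3, 14) is present, so the union is just that shape — boundary = 56.46 mm; (whole slice rotated 25° about Z — lengths, areas and connectivity unchanged). So its perimeter = 56.46 mm. Layer 157 (z = 18.84): the cube is present — its section is the full 23.5×16.5 rectangle (perimeter 80.00 mm); the r=9 cylinder at (3, 14) contributes a regular 32-gon of circumradius 9 (perimeter = 2·32·9.000·sin(180°/32) = 56.46 mm); Combining (union): the regions partially overlap (shared area 119.24 mm²), so the edge portions inside another operand are dropped and the merged outline is re-measured after clipping — boundary = 94.19 mm; (whole slice rotated 25° about Z — lengths, areas and connectivity unchanged). So its perimeter = 94.19 mm. Layer 157 is larger (94.19 vs 56.46 mm).

layer 157 (z = 18.84 mm)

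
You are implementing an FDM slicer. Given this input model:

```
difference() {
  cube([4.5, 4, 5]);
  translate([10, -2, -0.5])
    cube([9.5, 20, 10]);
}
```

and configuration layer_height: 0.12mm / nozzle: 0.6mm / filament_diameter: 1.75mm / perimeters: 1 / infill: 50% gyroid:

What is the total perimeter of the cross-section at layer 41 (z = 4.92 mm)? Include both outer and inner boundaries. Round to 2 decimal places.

17.00 mm

At z = 4.92 mm: the cube is present — its section is the full 4.5×4 rectangle (perimeter 17.00 mm); the cube at (10, -2) is present — its section is the full 9.5×20 rectangle (perimeter 59.00 mm); After the difference (first − rest): starting from the 4.5×4 cube, the 9.5×20 cube at (10, -2) misses the remaining region (no effect) — boundary = 17.00 mm. Overall, the cross-section is a single solid region. Total boundary length (outer) = 17.00 mm.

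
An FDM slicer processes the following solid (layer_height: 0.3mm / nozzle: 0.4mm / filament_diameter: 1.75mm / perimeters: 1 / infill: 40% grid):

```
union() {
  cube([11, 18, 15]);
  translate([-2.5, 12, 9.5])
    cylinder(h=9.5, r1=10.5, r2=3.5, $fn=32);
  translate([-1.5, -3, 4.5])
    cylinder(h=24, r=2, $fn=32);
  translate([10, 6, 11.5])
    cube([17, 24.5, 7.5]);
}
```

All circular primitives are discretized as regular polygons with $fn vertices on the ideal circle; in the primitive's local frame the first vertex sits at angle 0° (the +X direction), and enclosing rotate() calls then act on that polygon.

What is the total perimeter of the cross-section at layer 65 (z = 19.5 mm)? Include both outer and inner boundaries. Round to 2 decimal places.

At z = 19.5 mm: the cube does not reach this height (z outside [0, 15]); the cone at (-2.5, 12) is not intersected at this z (z outside [9.5, 19]); the r=2 cylinder at (-1.5, -3) gives a regular 32-gon of circumradius 2 (constant along its height) (perimeter = 2·32·2.000·sin(180°/32) = 12.55 mm); the cube at (10, 6) does not reach this height (z outside [11.5, 19]); Merging all regions: only the r=2 cylinder at (-1.5, -3) is present, so the union is just that shape — boundary = 12.55 mm. Overall, the cross-section is a single solid region. Total boundary length (outer) = 12.55 mm.

12.55 mm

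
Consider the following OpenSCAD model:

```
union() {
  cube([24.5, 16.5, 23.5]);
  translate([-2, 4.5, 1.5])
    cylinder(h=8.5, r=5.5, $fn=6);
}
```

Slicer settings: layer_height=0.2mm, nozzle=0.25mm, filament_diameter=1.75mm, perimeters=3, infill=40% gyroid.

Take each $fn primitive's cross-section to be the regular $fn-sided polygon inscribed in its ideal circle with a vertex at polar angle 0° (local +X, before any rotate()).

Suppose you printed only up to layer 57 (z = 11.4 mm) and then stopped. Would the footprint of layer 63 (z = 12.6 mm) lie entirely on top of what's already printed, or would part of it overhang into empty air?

Compare the two slices. At z = 11.4: the 24.5×16.5 cube contributes its full rectangle (area 404.25 mm²); the cylinder at (-2, 4.5) is not intersected at this z (z outside [1.5, 10]); Taking the union: only the 24.5×16.5 cube is present, so the union is just that shape — area = 404.25 mm². At z = 12.6: the cube (footprint 24.5×16.5) is included at this height (area 404.25 mm²); the cylinder at (-2, 4.5) is not intersected at this z (z outside [1.5, 10]); Merging all regions: only the 24.5×16.5 cube is present, so the union is just that shape — area = 404.25 mm². Checking containment: the cross-section at z = 12.6 is a subset of the cross-section at z = 11.4.

entirely on top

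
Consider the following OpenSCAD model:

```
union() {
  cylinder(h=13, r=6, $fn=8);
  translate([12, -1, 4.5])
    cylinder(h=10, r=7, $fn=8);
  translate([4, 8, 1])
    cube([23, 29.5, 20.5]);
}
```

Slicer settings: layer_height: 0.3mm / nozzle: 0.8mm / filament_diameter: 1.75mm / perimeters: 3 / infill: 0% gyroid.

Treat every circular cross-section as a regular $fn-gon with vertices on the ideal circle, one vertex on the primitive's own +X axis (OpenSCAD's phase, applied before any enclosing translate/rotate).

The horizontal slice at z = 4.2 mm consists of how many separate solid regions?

2

At z = 4.2 mm: the r=6 cylinder gives a regular 8-gon of circumradius 6 (constant along its height); the cylinder at (12, -1) is not intersected at this z (z outside [4.5, 14.5]); the cube at (4, 8) (footprint 23×29.5) is included at this height; Combining (union): the 2 present regions are separate (no shared area or edge), so areas and boundary lengths simply add and each stays a separate island — 2 connected regions. The result has 2 disconnected regions.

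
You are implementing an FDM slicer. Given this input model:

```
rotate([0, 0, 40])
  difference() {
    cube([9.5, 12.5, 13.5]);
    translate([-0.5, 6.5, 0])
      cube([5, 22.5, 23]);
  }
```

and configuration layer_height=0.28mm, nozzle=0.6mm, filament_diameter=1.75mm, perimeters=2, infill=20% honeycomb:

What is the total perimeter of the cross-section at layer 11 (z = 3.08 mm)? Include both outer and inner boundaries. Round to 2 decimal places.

At z = 3.08 mm: the cube (footprint 9.5×12.5) is included at this height (perimeter 44.00 mm); the 5×22.5 cube at (-0.5, 6.5) contributes its full rectangle (perimeter 55.00 mm); After the difference (first − rest): starting from the 9.5×12.5 cube, the 5×22.5 cube at (-0.5, 6.5) partially overlaps it — only the 27.00 mm² overlap (of its 112.50 mm²) is removed, clipping the outline — boundary = 44.00 mm; (rotated 40° about Z; rotation is an isometry so areas/perimeters/island counts are preserved). Overall, the cross-section is a single solid region. Total boundary length (outer) = 44.00 mm.

44.00 mm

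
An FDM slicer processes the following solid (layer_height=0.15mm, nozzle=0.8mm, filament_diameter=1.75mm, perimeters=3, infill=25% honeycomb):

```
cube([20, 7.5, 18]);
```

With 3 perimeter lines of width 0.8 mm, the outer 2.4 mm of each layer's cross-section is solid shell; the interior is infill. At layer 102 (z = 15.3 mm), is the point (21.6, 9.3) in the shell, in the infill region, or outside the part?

outside

At z = 15.3 mm: the cube (footprint 20×7.5) is included at this height. Overall, the cross-section is a single solid region. The nearest boundary edge runs (20.00, 0.00)→(20.00, 7.50); distance from the point to it = 2.41 mm. The point is not inside any of the regions above, so it lies outside the cross-section (2.41 mm from the nearest boundary).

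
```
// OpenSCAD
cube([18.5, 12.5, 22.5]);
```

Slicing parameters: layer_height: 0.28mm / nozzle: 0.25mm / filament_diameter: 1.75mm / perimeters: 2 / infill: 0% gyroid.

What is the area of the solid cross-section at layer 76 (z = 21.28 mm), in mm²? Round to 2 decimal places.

At z = 21.28 mm: the cube is present — its section is the full 18.5×12.5 rectangle (area 231.25 mm²). Overall, the cross-section is a single solid region. Net area = 231.25 mm².

231.25 mm²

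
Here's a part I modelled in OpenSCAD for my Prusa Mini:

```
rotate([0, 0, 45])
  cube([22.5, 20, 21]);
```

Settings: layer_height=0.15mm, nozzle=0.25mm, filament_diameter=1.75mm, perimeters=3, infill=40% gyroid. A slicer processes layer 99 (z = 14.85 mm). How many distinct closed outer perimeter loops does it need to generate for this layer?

At z = 14.85 mm: the 22.5×20 cube contributes its full rectangle; (rotated 45° about Z; rotation is an isometry so areas/perimeters/island counts are preserved). The result has 1 disconnected region.

1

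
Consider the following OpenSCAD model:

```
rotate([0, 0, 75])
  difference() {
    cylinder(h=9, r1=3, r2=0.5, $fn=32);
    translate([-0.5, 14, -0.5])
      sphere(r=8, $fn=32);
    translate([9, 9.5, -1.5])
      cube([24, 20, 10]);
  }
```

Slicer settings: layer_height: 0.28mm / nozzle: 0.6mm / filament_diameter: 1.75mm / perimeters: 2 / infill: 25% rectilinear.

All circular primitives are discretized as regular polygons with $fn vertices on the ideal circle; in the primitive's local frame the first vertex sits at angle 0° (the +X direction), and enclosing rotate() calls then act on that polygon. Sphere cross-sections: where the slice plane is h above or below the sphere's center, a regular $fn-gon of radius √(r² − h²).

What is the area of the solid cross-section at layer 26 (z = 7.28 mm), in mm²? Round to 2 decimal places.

2.98 mm²

At z = 7.28 mm: the cone contributes a regular 32-gon of circumradius 0.978 (interpolated between r1=3 and r2=0.5 at t=0.809) (area = (32/2)·0.978²·sin(360°/32) = 2.98 mm²); the sphere at (-0.5, 14): section is a regular 32-gon, circumradius = √(r²−h²) = √(8²−7.78²) = 1.863 (area = (32/2)·1.863²·sin(360°/32) = 10.84 mm²); the cube at (9, 9.5) (footprint 24×20) is included at this height (area 480.00 mm²); After the difference (first − rest): starting from the cone (2.98 mm²), the r=8 sphere at (-0.5, 14) misses the remaining region (no effect); the 24×20 cube at (9, 9.5) misses the remaining region (no effect) — area = 2.98 mm²; (rotated 75° about Z; rotation is an isometry so areas/perimeters/island counts are preserved). Overall, the cross-section is a single solid region. Net area = 2.98 mm².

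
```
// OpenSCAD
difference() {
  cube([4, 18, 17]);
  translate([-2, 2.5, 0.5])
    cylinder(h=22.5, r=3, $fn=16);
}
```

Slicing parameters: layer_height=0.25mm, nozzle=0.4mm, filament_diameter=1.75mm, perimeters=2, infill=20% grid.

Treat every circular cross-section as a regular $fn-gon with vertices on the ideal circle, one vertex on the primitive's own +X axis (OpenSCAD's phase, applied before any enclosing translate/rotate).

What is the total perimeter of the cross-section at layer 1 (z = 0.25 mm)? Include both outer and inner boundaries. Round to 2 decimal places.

44.00 mm

At z = 0.25 mm: the cube (footprint 4×18) is included at this height (perimeter 44.00 mm); the cylinder at (-2, 2.5) is absent (z outside [0.5, 23]); Subtracting the remaining from the first: none of the subtracted shapes is present at this height, so the 4×18 cube is unchanged — boundary = 44.00 mm. Overall, the cross-section is a single solid region. Total boundary length (outer) = 44.00 mm.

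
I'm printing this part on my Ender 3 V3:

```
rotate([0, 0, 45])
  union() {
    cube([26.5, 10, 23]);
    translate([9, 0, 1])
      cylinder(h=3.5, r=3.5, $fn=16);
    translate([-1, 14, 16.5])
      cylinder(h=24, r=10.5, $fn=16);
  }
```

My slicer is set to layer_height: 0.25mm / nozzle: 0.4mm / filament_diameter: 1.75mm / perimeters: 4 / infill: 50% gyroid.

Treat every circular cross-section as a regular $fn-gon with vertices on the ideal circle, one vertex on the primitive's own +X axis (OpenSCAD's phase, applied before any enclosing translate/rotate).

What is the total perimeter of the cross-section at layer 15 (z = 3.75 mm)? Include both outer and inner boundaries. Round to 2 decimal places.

At z = 3.75 mm: the 26.5×10 cube contributes its full rectangle (perimeter 73.00 mm); the cylinder at (9, 0): section is a regular 16-gon, circumradius r=3.5 (perimeter = 2·16·3.500·sin(180°/16) = 21.85 mm); the cylinder at (-1, 14) is not intersected at this z (z outside [16.5, 40.5]); Taking the union: the regions partially overlap (shared area 18.75 mm²), so the edge portions inside another operand are dropped and the merged outline is re-measured after clipping — boundary = 76.93 mm; (whole slice rotated 45° about Z — lengths, areas and connectivity unchanged). Overall, the cross-section is a single solid region. Total boundary length (outer) = 76.93 mm.

76.93 mm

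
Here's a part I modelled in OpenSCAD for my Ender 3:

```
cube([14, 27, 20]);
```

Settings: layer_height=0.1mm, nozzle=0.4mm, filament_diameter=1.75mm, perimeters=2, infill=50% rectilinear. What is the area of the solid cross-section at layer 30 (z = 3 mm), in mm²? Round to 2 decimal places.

At z = 3 mm: the cube is present — its section is the full 14×27 rectangle (area 378.00 mm²). Overall, the cross-section is a single solid region. Net area = 378.00 mm².

378.00 mm²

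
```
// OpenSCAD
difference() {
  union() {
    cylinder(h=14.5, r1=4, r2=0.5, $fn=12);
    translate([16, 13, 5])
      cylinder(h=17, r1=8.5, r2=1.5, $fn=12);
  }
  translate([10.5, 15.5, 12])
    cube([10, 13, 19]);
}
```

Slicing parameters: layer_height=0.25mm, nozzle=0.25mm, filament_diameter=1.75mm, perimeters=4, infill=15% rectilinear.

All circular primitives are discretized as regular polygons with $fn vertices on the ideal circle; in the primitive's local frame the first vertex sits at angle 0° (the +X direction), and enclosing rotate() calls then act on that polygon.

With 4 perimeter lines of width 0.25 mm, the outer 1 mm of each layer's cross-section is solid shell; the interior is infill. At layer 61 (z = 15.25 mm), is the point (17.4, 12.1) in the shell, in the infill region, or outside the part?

infill

At z = 15.25 mm: the cone is not intersected at this z (z outside [0, 14.5]); the cone at (16, 13): at t=0.603 of its height the radius interpolates to r₁+(r₂−r₁)t = 4.279, giving a regular 12-gon of that circumradius; Merging all regions: only the cone at (16, 13) is present, so the union is just that shape — 1 connected region; the cube at (10.5, 15.5) is present — its section is the full 10×13 rectangle; Taking the first minus the rest: starting from that combined region, the 10×13 cube at (10.5, 15.5) partially overlaps it — only the 7.84 mm² overlap (of its 130.00 mm²) is removed, clipping the outline — 1 connected region. Overall, the cross-section is a single solid region. The nearest boundary edge runs (19.71, 10.86)→(18.14, 9.29); distance from the point to it = 2.51 mm. The point is inside the cross-section and 2.51 mm from the nearest boundary — more than the 1 mm shell width (4 × 0.25), so it's in the infill interior.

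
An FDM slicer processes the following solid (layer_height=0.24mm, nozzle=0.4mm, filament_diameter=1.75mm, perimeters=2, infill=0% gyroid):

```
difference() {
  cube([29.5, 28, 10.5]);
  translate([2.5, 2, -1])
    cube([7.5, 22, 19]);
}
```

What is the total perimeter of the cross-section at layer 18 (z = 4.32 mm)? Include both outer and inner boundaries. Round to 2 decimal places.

174.00 mm

At z = 4.32 mm: the cube is present — its section is the full 29.5×28 rectangle (perimeter 115.00 mm); the cube at (2.5, 2) is present — its section is the full 7.5×22 rectangle (perimeter 59.00 mm); Taking the first minus the rest: starting from the 29.5×28 cube, the 7.5×22 cube at (2.5, 2) lies wholly inside it (removes its full 165.00 mm² and its 59.00 mm outline becomes a hole wall) — boundary (outer + 1 inner loop) = 174.00 mm. Overall, the cross-section is one region with 1 hole. Total boundary length (outer + inner) = 174.00 mm.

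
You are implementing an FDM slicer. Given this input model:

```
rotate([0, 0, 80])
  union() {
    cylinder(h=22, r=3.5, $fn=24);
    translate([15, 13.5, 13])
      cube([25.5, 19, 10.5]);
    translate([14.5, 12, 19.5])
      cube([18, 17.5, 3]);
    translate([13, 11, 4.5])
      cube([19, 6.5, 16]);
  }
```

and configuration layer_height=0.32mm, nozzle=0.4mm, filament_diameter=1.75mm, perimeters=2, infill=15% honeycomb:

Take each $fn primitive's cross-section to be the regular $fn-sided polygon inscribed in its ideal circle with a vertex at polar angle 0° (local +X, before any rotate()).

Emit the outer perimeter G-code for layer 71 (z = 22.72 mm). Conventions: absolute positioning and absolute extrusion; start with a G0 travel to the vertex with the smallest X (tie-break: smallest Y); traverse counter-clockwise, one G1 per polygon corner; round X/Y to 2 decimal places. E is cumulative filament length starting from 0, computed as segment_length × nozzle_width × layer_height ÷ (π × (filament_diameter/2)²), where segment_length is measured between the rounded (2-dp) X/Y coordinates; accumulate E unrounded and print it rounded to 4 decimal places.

G0 X-29.40 Y20.42 Z22.72
G1 X-10.69 Y17.12 E1.0110
G1 X-6.26 Y42.23 E2.3679
G1 X-24.97 Y45.53 E3.3790
G1 X-29.40 Y20.42 E4.7359

At z = 22.72 mm: the cylinder is not intersected at this z (z outside [0, 22]); the 25.5×19 cube at (15, 13.5) contributes its full rectangle; the cube at (14.5, 12) is absent (z outside [19.5, 22.5]); the cube at (13, 11) is absent (z outside [4.5, 20.5]); Taking the union: only the 25.5×19 cube at (15, 13.5) is present, so the union is just that shape — 1 connected region; (whole slice rotated 80° about Z — lengths, areas and connectivity unchanged). The outline is a single polygon with 4 vertices. Extrusion per mm of travel: 0.4 × 0.32 / (π × 0.875²) = 0.053216. Accumulating E over each segment gives final E = 4.7359.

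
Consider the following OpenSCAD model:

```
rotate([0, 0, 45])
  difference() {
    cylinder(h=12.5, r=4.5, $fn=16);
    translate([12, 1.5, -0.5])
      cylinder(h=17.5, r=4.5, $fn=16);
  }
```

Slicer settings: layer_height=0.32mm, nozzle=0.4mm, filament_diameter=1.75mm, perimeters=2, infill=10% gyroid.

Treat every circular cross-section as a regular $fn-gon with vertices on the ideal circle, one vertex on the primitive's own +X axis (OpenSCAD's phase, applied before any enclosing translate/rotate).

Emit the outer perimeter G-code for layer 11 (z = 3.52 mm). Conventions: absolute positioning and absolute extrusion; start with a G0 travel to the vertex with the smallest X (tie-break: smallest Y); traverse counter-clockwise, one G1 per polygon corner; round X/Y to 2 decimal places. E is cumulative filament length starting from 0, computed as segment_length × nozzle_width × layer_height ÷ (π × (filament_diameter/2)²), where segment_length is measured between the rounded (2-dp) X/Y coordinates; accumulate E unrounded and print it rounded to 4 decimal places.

At z = 3.52 mm: the r=4.5 cylinder contributes a regular 16-gon of circumradius 4.5; the cylinder at (12, 1.5): section is a regular 16-gon, circumradius r=4.5; Taking the first minus the rest: starting from the r=4.5 cylinder, the r=4.5 cylinder at (12, 1.5) misses the remaining region (no effect) — 1 connected region; (rotated 45° about Z; rotation is an isometry so areas/perimeters/island counts are preserved). The outline is a single polygon with 16 vertices. Extrusion per mm of travel: 0.4 × 0.32 / (π × 0.875²) = 0.053216. Accumulating E over each segment gives final E = 1.4950.

G0 X-4.50 Y0.00 Z3.52
G1 X-4.16 Y-1.72 E0.0933
G1 X-3.18 Y-3.18 E0.1869
G1 X-1.72 Y-4.16 E0.2805
G1 X0.00 Y-4.50 E0.3738
G1 X1.72 Y-4.16 E0.4671
G1 X3.18 Y-3.18 E0.5606
G1 X4.16 Y-1.72 E0.6542
G1 X4.50 Y0.00 E0.7475
G1 X4.16 Y1.72 E0.8408
G1 X3.18 Y3.18 E0.9344
G1 X1.72 Y4.16 E1.0280
G1 X0.00 Y4.50 E1.1213
G1 X-1.72 Y4.16 E1.2146
G1 X-3.18 Y3.18 E1.3082
G1 X-4.16 Y1.72 E1.4017
G1 X-4.50 Y0.00 E1.4950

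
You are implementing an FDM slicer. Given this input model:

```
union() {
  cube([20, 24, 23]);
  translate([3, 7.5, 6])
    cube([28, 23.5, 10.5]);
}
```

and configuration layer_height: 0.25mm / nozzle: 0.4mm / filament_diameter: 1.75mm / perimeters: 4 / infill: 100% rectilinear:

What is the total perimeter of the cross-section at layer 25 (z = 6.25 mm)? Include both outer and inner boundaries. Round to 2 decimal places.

124.00 mm

At z = 6.25 mm: the cube is present — its section is the full 20×24 rectangle (perimeter 88.00 mm); the 28×23.5 cube at (3, 7.5) contributes its full rectangle (perimeter 103.00 mm); Combining (union): the regions partially overlap (shared area 280.50 mm²), so the edge portions inside another operand are dropped and the merged outline is re-measured after clipping — boundary = 124.00 mm. Overall, the cross-section is a single solid region. Total boundary length (outer) = 124.00 mm.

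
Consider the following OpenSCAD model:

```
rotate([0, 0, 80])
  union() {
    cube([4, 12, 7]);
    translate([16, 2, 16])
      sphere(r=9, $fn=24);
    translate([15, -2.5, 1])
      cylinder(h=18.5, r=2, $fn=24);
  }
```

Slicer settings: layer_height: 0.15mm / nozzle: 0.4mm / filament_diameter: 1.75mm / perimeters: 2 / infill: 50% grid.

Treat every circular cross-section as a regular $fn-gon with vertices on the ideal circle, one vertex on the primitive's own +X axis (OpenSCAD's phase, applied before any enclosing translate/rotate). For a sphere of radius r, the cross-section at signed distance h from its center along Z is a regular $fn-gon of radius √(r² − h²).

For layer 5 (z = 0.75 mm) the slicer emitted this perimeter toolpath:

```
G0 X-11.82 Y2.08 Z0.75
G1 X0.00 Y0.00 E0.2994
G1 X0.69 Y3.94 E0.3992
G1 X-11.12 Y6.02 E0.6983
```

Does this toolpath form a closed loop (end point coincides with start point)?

Start point (G0): (-11.82, 2.08). End point (last G1): the path does not return to the start — open.

no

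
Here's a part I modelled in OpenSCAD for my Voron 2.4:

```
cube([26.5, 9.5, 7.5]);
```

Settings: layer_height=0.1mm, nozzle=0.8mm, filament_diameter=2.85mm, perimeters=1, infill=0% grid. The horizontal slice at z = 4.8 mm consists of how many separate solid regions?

At z = 4.8 mm: the cube (footprint 26.5×9.5) is included at this height. The result has 1 disconnected region.

1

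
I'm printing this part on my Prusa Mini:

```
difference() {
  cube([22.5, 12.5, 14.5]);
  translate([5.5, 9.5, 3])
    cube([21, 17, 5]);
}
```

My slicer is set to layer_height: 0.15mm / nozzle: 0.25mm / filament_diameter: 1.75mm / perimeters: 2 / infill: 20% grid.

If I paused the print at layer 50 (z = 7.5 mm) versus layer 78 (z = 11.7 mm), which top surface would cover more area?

Layer 50 (z = 7.5): the cube is present — its section is the full 22.5×12.5 rectangle (area 281.25 mm²); the 21×17 cube at (5.5, 9.5) contributes its full rectangle (area 357.00 mm²); Taking the first minus the rest: starting from the 22.5×12.5 cube (281.25 mm²), the 21×17 cube at (5.5, 9.5) partially overlaps it — only the 51.00 mm² overlap (of its 357.00 mm²) is removed, clipping the outline — area = 230.25 mm². So its area = 230.25 mm². Layer 78 (z = 11.7): the cube is present — its section is the full 22.5×12.5 rectangle (area 281.25 mm²); the cube at (5.5, 9.5) is not intersected at this z (z outside [3, 8]); After the difference (first − rest): none of the subtracted shapes is present at this height, so the 22.5×12.5 cube is unchanged — area = 281.25 mm². So its area = 281.25 mm². Layer 78 is larger (281.25 vs 230.25 mm²).

layer 78 (z = 11.7 mm)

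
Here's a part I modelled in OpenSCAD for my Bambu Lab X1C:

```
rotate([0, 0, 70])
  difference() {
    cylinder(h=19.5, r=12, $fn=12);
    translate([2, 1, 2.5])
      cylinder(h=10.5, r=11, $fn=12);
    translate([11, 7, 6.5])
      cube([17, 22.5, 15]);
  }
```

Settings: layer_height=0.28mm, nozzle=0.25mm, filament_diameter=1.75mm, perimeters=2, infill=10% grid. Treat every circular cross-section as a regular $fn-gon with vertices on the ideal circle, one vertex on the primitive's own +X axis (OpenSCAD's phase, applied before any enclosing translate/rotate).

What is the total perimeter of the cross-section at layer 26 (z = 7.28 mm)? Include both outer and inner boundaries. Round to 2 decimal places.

At z = 7.28 mm: the r=12 cylinder gives a regular 12-gon of circumradius 12 (constant along its height) (perimeter = 2·12·12.000·sin(180°/12) = 74.54 mm); the r=11 cylinder at (2, 1) contributes a regular 12-gon of circumradius 11 (perimeter = 2·12·11.000·sin(180°/12) = 68.33 mm); the cube at (11, 7) is present — its section is the full 17×22.5 rectangle (perimeter 79.00 mm); Taking the first minus the rest: starting from the r=12 cylinder, the r=11 cylinder at (2, 1) partially overlaps it — only the 341.99 mm² overlap (of its 363.00 mm²) is removed, clipping the outline; the 17×22.5 cube at (11, 7) misses the remaining region (no effect) — boundary = 94.35 mm; (rotated 70° about Z; rotation is an isometry so areas/perimeters/island counts are preserved). Overall, the cross-section is a single solid region. Total boundary length (outer) = 94.35 mm.

94.35 mm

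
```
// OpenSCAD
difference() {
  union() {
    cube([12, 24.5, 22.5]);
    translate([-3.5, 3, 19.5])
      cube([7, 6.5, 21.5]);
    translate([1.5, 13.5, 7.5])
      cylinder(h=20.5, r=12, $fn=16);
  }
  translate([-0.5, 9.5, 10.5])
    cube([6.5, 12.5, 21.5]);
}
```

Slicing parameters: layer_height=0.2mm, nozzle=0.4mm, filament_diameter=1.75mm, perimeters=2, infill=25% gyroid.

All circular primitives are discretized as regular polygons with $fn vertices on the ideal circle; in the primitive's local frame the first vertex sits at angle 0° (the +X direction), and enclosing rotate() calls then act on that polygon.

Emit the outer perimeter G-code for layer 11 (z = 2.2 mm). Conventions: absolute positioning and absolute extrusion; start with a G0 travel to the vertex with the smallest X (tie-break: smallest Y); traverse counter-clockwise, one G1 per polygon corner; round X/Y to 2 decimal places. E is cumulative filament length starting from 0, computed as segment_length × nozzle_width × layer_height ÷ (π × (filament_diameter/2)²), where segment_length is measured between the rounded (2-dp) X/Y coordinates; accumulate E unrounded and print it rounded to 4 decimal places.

G0 X0.00 Y0.00 Z2.20
G1 X12.00 Y0.00 E0.3991
G1 X12.00 Y24.50 E1.2140
G1 X0.00 Y24.50 E1.6131
G1 X0.00 Y0.00 E2.4280

At z = 2.2 mm: the cube is present — its section is the full 12×24.5 rectangle; the cube at (-3.5, 3) is not intersected at this z (z outside [19.5, 41]); the cylinder at (1.5, 13.5) is not intersected at this z (z outside [7.5, 28]); Merging all regions: only the 12×24.5 cube is present, so the union is just that shape — 1 connected region; the cube at (-0.5, 9.5) is absent (z outside [10.5, 32]); Taking the first minus the rest: none of the subtracted shapes is present at this height, so the result so far is unchanged — 1 connected region. The outline is a single polygon with 4 vertices. Extrusion per mm of travel: 0.4 × 0.2 / (π × 0.875²) = 0.033260. Accumulating E over each segment gives final E = 2.4280.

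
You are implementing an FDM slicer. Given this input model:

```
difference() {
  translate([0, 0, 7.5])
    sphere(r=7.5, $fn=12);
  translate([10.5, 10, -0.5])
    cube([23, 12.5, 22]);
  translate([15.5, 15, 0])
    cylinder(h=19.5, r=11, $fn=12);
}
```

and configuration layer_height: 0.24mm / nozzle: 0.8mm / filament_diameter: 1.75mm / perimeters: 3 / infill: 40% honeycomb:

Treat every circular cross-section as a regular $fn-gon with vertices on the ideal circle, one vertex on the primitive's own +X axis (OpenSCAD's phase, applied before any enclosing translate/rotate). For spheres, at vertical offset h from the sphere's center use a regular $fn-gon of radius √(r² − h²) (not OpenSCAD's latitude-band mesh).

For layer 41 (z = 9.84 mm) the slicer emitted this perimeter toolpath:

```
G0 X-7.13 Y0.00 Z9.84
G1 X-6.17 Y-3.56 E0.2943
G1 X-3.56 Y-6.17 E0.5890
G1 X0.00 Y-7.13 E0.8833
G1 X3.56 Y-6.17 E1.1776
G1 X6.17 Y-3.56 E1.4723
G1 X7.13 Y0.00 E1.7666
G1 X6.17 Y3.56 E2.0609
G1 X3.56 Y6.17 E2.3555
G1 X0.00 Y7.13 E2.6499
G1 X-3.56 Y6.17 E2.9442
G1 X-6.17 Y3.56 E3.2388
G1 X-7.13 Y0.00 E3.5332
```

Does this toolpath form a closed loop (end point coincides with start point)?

Start point (G0): (-7.13, 0.00). End point (last G1): the path returns to the start — closed.

yes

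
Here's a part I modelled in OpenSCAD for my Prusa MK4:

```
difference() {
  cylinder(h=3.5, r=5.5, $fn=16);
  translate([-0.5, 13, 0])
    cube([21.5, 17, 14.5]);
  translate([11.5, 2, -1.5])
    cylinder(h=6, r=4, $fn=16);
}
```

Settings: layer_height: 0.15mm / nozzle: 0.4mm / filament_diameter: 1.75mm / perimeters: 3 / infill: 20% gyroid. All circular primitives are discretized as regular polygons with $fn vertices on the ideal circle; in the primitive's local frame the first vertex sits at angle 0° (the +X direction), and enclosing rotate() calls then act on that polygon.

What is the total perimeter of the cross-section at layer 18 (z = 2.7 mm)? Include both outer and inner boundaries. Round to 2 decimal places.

34.34 mm

At z = 2.7 mm: the cylinder: section is a regular 16-gon, circumradius r=5.5 (perimeter = 2·16·5.500·sin(180°/16) = 34.34 mm); the cube at (-0.5, 13) is present — its section is the full 21.5×17 rectangle (perimeter 77.00 mm); the r=4 cylinder at (11.5, 2) contributes a regular 16-gon of circumradius 4 (perimeter = 2·16·4.000·sin(180°/16) = 24.97 mm); After the difference (first − rest): starting from the r=5.5 cylinder, the 21.5×17 cube at (-0.5, 13) misses the remaining region (no effect); the r=4 cylinder at (11.5, 2) misses the remaining region (no effect) — boundary = 34.34 mm. Overall, the cross-section is a single solid region. Total boundary length (outer) = 34.34 mm.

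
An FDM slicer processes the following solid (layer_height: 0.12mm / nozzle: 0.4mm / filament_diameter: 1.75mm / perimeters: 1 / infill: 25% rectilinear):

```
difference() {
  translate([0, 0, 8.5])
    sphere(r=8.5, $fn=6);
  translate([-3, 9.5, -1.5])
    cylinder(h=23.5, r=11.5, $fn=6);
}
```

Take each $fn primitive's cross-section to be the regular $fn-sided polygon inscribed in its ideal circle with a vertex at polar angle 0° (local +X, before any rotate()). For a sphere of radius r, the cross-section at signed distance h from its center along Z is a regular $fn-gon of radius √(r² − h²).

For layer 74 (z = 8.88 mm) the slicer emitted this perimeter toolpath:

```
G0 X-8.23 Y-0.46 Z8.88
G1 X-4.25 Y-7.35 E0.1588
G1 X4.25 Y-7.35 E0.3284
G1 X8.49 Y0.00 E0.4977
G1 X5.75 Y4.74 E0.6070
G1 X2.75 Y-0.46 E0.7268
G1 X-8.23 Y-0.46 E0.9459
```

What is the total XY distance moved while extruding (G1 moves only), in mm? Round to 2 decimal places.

Sum the Euclidean lengths of each G1 segment: total = 47.40 mm.

47.40 mm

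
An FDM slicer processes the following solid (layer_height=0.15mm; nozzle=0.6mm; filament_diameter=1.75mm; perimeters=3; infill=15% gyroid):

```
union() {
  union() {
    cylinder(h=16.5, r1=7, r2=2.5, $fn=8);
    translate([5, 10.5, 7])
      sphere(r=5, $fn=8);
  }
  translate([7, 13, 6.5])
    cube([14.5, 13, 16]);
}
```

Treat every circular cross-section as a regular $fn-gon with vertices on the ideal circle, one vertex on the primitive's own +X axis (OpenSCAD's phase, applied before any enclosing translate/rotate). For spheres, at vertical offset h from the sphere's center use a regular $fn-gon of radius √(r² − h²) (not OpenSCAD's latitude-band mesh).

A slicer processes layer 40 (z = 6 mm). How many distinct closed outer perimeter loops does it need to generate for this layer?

At z = 6 mm: the cone contributes a regular 8-gon of circumradius 5.364 (interpolated between r1=7 and r2=2.5 at t=0.364); the sphere at (5, 10.5): section is a regular 8-gon, circumradius = √(r²−h²) = √(5²−1²) = 4.899; Combining (union): the 2 present regions are separate (no shared area or edge), so areas and boundary lengths simply add and each stays a separate island — 2 connected regions; the cube at (7, 13) is absent (z outside [6.5, 22.5]); Combining (union): only that combined region is present, so the union is just that shape — 2 connected regions. The result has 2 disconnected regions.

2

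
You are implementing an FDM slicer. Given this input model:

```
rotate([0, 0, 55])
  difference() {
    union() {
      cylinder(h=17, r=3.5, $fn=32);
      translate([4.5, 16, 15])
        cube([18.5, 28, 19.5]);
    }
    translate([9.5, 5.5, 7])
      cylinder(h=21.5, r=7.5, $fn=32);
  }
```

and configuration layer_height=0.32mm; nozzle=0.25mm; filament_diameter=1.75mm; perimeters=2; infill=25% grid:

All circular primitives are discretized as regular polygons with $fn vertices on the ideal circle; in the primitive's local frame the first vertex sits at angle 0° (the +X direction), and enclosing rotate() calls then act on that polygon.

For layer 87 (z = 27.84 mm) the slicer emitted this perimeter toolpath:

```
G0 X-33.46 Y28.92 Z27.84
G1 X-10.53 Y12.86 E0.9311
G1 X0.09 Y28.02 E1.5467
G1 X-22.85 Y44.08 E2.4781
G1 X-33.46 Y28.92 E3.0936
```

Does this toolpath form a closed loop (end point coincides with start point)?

yes

Start point (G0): (-33.46, 28.92). End point (last G1): the path returns to the start — closed.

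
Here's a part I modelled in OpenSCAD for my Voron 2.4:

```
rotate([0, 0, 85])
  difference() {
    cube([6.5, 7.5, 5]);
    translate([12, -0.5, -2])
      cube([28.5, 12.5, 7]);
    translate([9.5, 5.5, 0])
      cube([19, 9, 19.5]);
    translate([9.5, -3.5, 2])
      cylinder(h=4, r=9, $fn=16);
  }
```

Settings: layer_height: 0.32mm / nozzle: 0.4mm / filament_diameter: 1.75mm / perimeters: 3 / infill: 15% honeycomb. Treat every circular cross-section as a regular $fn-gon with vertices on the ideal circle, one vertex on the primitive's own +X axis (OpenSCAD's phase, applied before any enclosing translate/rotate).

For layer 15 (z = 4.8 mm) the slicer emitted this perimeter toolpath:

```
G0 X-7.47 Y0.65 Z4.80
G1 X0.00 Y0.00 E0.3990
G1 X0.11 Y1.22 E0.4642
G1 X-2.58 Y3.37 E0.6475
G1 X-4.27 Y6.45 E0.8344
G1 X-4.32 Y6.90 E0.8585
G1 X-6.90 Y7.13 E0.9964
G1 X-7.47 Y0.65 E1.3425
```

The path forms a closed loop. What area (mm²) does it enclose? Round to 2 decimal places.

32.63 mm²

Apply the shoelace formula to the sequence of (X, Y) vertices; enclosed area = 32.63 mm².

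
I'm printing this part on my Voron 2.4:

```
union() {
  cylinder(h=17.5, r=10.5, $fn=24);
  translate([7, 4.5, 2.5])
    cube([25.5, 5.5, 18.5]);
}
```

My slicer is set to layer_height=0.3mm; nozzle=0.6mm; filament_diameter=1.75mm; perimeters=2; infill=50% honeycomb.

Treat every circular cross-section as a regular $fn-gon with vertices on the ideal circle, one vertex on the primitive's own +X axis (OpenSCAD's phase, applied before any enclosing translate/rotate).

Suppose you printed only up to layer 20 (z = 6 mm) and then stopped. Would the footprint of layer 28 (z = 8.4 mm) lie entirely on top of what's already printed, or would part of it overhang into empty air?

Compare the two slices. At z = 6: the cylinder: section is a regular 24-gon, circumradius r=10.5 (area = (24/2)·10.500²·sin(360°/24) = 342.42 mm²); the cube at (7, 4.5) is present — its section is the full 25.5×5.5 rectangle (area 140.25 mm²); Taking the union: the regions partially overlap — summed areas 482.67 mm² minus the doubly-counted overlap 4.49 mm² gives 478.17 mm² — area = 478.17 mm². At z = 8.4: the cylinder: section is a regular 24-gon, circumradius r=10.5 (area = (24/2)·10.500²·sin(360°/24) = 342.42 mm²); the cube at (7, 4.5) is present — its section is the full 25.5×5.5 rectangle (area 140.25 mm²); Merging all regions: the regions partially overlap — summed areas 482.67 mm² minus the doubly-counted overlap 4.49 mm² gives 478.17 mm² — area = 478.17 mm². Checking containment: the cross-section at z = 8.4 is a subset of the cross-section at z = 6.

entirely on top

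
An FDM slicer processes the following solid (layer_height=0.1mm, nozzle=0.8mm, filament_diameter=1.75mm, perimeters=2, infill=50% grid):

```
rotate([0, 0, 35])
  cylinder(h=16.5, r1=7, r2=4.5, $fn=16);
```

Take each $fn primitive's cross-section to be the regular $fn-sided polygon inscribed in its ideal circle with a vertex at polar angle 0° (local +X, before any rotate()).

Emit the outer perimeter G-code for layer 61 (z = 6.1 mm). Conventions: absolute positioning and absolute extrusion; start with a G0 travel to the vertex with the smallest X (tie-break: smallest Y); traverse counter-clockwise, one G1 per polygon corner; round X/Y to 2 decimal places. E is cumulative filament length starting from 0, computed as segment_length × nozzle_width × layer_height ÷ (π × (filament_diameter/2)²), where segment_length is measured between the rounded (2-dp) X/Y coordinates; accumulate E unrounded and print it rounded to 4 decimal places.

At z = 6.1 mm: the cone: at t=0.370 of its height the radius interpolates to r₁+(r₂−r₁)t = 6.076, giving a regular 16-gon of that circumradius; (whole slice rotated 35° about Z — lengths, areas and connectivity unchanged). The outline is a single polygon with 16 vertices. Extrusion per mm of travel: 0.8 × 0.1 / (π × 0.875²) = 0.033260. Accumulating E over each segment gives final E = 1.2611.

G0 X-5.98 Y1.06 Z6.10
G1 X-5.93 Y-1.32 E0.0792
G1 X-4.98 Y-3.48 E0.1577
G1 X-3.26 Y-5.12 E0.2367
G1 X-1.06 Y-5.98 E0.3153
G1 X1.32 Y-5.93 E0.3944
G1 X3.48 Y-4.98 E0.4729
G1 X5.12 Y-3.26 E0.5520
G1 X5.98 Y-1.06 E0.6305
G1 X5.93 Y1.32 E0.7097
G1 X4.98 Y3.48 E0.7882
G1 X3.26 Y5.12 E0.8672
G1 X1.06 Y5.98 E0.9458
G1 X-1.32 Y5.93 E1.0250
G1 X-3.48 Y4.98 E1.1035
G1 X-5.12 Y3.26 E1.1825
G1 X-5.98 Y1.06 E1.2611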